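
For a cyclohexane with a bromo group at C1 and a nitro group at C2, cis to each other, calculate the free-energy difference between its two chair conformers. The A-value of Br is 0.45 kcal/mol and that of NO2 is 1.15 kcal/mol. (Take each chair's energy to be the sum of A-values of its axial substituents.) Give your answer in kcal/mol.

0.70 kcal/mol

C1 and C2 have opposite parity, so for the cis isomer the two substituents are one axial and one equatorial in each chair.
Chair I (bromo axial, nitro equatorial): E = 0.45 kcal/mol.
Chair II (bromo equatorial, nitro axial): E = 1.15 kcal/mol.
ΔE = 1.15 − 0.45 = 0.70 kcal/mol; chair I is more stable.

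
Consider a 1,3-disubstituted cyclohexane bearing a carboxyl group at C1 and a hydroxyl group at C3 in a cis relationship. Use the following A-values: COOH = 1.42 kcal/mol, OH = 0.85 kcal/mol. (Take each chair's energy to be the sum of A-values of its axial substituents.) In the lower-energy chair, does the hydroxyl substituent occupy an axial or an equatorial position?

C1 and C3 have the same parity, so for the cis isomer the two substituents are e,e in one chair and a,a in the other.
Chair I (carboxyl axial, hydroxyl axial): E = 2.27 kcal/mol.
Chair II (carboxyl equatorial, hydroxyl equatorial): E = 0.00 kcal/mol.
Chair II is the more stable (lower-energy) conformer, and in that chair the hydroxyl group is equatorial.

equatorial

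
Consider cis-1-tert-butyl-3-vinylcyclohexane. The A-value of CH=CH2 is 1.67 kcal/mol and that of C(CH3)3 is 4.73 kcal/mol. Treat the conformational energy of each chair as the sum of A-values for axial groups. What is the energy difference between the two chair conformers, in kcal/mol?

6.40 kcal/mol

C1 and C3 have the same parity, so for the cis isomer the two substituents are e,e in one chair and a,a in the other.
Chair I (vinyl axial, tert-butyl axial): E = 6.40 kcal/mol.
Chair II (vinyl equatorial, tert-butyl equatorial): E = 0.00 kcal/mol.
ΔE = 6.40 − 0.00 = 6.40 kcal/mol; chair II is more stable.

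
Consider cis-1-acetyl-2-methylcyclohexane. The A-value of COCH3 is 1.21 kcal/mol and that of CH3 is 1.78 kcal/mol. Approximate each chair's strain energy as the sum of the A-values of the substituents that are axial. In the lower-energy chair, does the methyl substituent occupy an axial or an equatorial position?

C1 and C2 have opposite parity, so for the cis isomer the two substituents are one axial and one equatorial in each chair.
Chair I (acetyl axial, methyl equatorial): E = 1.21 kcal/mol.
Chair II (acetyl equatorial, methyl axial): E = 1.78 kcal/mol.
Chair I is the more stable (lower-energy) conformer, and in that chair the methyl group is equatorial.

equatorial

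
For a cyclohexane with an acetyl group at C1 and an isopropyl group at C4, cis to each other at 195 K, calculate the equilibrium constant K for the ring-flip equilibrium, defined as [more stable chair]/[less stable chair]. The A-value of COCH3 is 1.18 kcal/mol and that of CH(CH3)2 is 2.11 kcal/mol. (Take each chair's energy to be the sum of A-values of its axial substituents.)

C1 and C4 have opposite parity, so for the cis isomer the two substituents are one axial and one equatorial in each chair.
Chair I (acetyl axial, isopropyl equatorial): E = 1.18 kcal/mol; chair II (acetyl equatorial, isopropyl axial): E = 2.11 kcal/mol.
ΔG = 0.93 kcal/mol between the two chairs.
K = exp(ΔG/RT) with R = 1.987×10⁻³ kcal mol⁻¹ K⁻¹ and T = 195 K gives K ≈ 11.

K ≈ 11.0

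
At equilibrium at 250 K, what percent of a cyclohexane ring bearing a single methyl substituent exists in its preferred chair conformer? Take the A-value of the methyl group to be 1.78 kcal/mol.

97.3%

One chair has the methyl group axial (E = 1.78 kcal/mol) and the other has it equatorial (E = 0).
ΔG = 1.78 kcal/mol between the two chairs.
K = exp(ΔG/RT) with R = 1.987×10⁻³ kcal mol⁻¹ K⁻¹ and T = 250 K gives K ≈ 36.
Fraction in the lower-energy chair = K/(K+1) = 97.3%.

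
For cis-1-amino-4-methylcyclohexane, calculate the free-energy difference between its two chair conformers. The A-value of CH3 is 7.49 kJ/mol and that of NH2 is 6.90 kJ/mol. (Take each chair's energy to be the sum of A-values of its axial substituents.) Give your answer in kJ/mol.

0.59 kJ/mol

C1 and C4 have opposite parity, so for the cis isomer the two substituents are one axial and one equatorial in each chair.
Chair I (methyl axial, amino equatorial): E = 7.49 kJ/mol.
Chair II (methyl equatorial, amino axial): E = 6.90 kJ/mol.
ΔE = 7.49 − 6.90 = 0.59 kJ/mol; chair II is more stable.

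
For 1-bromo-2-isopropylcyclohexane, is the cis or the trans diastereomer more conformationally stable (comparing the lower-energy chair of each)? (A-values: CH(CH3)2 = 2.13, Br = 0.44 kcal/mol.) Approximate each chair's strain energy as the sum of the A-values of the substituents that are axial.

At 1,2 positions (parity opposite): cis → (a,e or e,a); trans → (e,e or a,a).
Best chair for cis: E = 0.44 kcal/mol; best chair for trans: E = 0.00 kcal/mol.
The trans isomer is lower by 0.44 kcal/mol.

trans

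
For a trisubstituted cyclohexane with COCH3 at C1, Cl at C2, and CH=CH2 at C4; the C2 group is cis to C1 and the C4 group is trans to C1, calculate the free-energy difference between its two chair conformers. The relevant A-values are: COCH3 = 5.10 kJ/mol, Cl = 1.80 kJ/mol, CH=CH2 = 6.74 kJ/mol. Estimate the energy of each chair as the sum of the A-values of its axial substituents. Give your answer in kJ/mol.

10.04 kJ/mol

Chair I (acetyl axial, chloro equatorial, vinyl axial): E = 11.84 kJ/mol.
Chair II (acetyl equatorial, chloro axial, vinyl equatorial): E = 1.80 kJ/mol.
ΔE = 11.84 − 1.80 = 10.04 kJ/mol; chair II is more stable.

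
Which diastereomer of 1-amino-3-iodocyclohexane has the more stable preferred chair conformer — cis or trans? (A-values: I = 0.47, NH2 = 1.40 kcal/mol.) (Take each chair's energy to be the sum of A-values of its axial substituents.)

cis

At 1,3 positions (parity same): cis → (e,e or a,a); trans → (a,e or e,a).
Best chair for cis: E = 0.00 kcal/mol; best chair for trans: E = 0.47 kcal/mol.
The cis isomer is lower by 0.47 kcal/mol.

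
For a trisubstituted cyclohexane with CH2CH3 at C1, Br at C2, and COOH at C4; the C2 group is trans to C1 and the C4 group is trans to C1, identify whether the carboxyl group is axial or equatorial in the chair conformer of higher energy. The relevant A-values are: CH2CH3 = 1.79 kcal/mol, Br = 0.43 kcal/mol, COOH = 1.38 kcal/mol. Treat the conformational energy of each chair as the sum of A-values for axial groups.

axial

Chair I (ethyl axial, bromo axial, carboxyl axial): E = 3.60 kcal/mol.
Chair II (ethyl equatorial, bromo equatorial, carboxyl equatorial): E = 0.00 kcal/mol.
Chair I is the less stable (higher-energy) conformer, and in that chair the carboxyl group is axial.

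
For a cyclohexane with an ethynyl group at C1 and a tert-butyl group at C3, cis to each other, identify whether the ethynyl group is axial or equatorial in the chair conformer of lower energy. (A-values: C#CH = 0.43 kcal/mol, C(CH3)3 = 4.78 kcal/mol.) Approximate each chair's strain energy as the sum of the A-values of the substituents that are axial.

C1 and C3 have the same parity, so for the cis isomer the two substituents are e,e in one chair and a,a in the other.
Chair I (ethynyl axial, tert-butyl axial): E = 5.21 kcal/mol.
Chair II (ethynyl equatorial, tert-butyl equatorial): E = 0.00 kcal/mol.
Chair II is the more stable (lower-energy) conformer, and in that chair the ethynyl group is equatorial.

equatorial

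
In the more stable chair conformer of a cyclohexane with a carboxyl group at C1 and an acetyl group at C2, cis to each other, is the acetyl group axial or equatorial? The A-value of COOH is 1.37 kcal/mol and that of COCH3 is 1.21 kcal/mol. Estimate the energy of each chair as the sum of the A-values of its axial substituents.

axial

C1 and C2 have opposite parity, so for the cis isomer the two substituents are one axial and one equatorial in each chair.
Chair I (carboxyl axial, acetyl equatorial): E = 1.37 kcal/mol.
Chair II (carboxyl equatorial, acetyl axial): E = 1.21 kcal/mol.
Chair II is the more stable (lower-energy) conformer, and in that chair the acetyl group is axial.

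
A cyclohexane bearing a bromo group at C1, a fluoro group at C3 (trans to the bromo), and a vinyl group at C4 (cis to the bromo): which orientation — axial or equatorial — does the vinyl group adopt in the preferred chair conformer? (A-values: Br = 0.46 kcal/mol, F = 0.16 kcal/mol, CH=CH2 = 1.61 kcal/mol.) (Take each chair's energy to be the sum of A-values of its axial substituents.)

Chair I (bromo axial, fluoro equatorial, vinyl equatorial): E = 0.46 kcal/mol.
Chair II (bromo equatorial, fluoro axial, vinyl axial): E = 1.77 kcal/mol.
Chair I is the more stable (lower-energy) conformer, and in that chair the vinyl group is equatorial.

equatorial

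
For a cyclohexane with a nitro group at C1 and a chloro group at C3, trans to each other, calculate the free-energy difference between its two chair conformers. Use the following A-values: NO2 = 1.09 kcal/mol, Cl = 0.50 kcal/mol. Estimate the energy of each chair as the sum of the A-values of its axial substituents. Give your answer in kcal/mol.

0.59 kcal/mol

C1 and C3 have the same parity, so for the trans isomer the two substituents are one axial and one equatorial in each chair.
Chair I (nitro axial, chloro equatorial): E = 1.09 kcal/mol.
Chair II (nitro equatorial, chloro axial): E = 0.50 kcal/mol.
ΔE = 1.09 − 0.50 = 0.59 kcal/mol; chair II is more stable.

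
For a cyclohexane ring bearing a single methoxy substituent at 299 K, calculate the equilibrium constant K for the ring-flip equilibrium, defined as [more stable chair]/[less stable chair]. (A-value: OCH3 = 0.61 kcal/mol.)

One chair has the methoxy group axial (E = 0.61 kcal/mol) and the other has it equatorial (E = 0).
ΔG = 0.61 kcal/mol between the two chairs.
K = exp(ΔG/RT) with R = 1.987×10⁻³ kcal mol⁻¹ K⁻¹ and T = 299 K gives K ≈ 2.79.

K ≈ 2.79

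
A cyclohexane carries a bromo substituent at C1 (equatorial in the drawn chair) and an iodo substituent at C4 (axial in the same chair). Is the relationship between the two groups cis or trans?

C1 and C4 have opposite parity, so their axial bonds point in opposite directions.
With opposite-parity carbons, two substituents on the same face are one axial and one equatorial; opposite faces give both axial or both equatorial.
Here the groups are equatorial/axial → same face → cis.

cis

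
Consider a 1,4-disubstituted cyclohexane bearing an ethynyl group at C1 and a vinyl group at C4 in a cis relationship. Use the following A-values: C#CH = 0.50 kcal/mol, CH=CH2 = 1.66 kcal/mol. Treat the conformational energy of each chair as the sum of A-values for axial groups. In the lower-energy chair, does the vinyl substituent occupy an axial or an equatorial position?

equatorial

C1 and C4 have opposite parity, so for the cis isomer the two substituents are one axial and one equatorial in each chair.
Chair I (ethynyl axial, vinyl equatorial): E = 0.50 kcal/mol.
Chair II (ethynyl equatorial, vinyl axial): E = 1.66 kcal/mol.
Chair I is the more stable (lower-energy) conformer, and in that chair the vinyl group is equatorial.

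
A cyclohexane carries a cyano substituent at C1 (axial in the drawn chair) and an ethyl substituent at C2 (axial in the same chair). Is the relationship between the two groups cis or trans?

trans

C1 and C2 have opposite parity, so their axial bonds point in opposite directions.
With opposite-parity carbons, two substituents on the same face are one axial and one equatorial; opposite faces give both axial or both equatorial.
Here the groups are axial/axial → opposite face → trans.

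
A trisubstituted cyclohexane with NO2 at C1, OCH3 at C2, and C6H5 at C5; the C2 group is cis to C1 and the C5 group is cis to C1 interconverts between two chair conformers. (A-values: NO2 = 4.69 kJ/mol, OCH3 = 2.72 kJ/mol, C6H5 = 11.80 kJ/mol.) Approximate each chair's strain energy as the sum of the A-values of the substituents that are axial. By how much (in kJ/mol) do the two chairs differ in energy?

Chair I (nitro axial, methoxy equatorial, phenyl axial): E = 16.49 kJ/mol.
Chair II (nitro equatorial, methoxy axial, phenyl equatorial): E = 2.72 kJ/mol.
ΔE = 16.49 − 2.72 = 13.77 kJ/mol; chair II is more stable.

13.77 kJ/mol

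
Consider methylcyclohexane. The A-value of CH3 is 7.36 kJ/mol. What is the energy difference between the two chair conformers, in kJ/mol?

A monosubstituted cyclohexane has one chair with the methyl group axial (E = A = 7.36 kJ/mol) and one with it equatorial (E = 0).
ΔE = 7.36 − 0 = 7.36 kJ/mol.

7.36 kJ/mol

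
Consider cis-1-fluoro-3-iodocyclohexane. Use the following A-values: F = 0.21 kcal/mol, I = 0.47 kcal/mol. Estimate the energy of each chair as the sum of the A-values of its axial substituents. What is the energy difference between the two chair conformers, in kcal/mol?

0.68 kcal/mol

C1 and C3 have the same parity, so for the cis isomer the two substituents are e,e in one chair and a,a in the other.
Chair I (fluoro axial, iodo axial): E = 0.68 kcal/mol.
Chair II (fluoro equatorial, iodo equatorial): E = 0.00 kcal/mol.
ΔE = 0.68 − 0.00 = 0.68 kcal/mol; chair II is more stable.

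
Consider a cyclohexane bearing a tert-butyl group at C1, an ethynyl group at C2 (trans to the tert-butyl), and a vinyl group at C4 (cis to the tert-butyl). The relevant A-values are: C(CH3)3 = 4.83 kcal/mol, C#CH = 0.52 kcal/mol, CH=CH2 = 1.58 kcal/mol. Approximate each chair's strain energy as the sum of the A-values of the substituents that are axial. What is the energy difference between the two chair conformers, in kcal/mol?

3.77 kcal/mol

Chair I (tert-butyl axial, ethynyl axial, vinyl equatorial): E = 5.35 kcal/mol.
Chair II (tert-butyl equatorial, ethynyl equatorial, vinyl axial): E = 1.58 kcal/mol.
ΔE = 5.35 − 1.58 = 3.77 kcal/mol; chair II is more stable.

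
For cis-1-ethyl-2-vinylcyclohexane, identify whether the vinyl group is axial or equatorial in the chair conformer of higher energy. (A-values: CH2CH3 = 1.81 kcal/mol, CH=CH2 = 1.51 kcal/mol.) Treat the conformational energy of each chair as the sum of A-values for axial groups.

C1 and C2 have opposite parity, so for the cis isomer the two substituents are one axial and one equatorial in each chair.
Chair I (ethyl axial, vinyl equatorial): E = 1.81 kcal/mol.
Chair II (ethyl equatorial, vinyl axial): E = 1.51 kcal/mol.
Chair I is the less stable (higher-energy) conformer, and in that chair the vinyl group is equatorial.

equatorial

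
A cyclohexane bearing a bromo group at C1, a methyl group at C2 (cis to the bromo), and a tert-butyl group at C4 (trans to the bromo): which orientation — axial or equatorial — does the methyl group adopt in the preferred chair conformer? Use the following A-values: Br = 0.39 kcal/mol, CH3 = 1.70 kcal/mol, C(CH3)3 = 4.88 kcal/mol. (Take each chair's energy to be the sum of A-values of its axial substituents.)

axial

Chair I (bromo axial, methyl equatorial, tert-butyl axial): E = 5.27 kcal/mol.
Chair II (bromo equatorial, methyl axial, tert-butyl equatorial): E = 1.70 kcal/mol.
Chair II is the more stable (lower-energy) conformer, and in that chair the methyl group is axial.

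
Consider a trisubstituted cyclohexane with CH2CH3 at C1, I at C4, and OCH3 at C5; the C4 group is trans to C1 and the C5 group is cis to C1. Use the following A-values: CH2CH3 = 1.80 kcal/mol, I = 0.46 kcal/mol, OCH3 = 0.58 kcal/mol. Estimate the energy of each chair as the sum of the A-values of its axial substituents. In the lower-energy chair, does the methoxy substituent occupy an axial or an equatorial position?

Chair I (ethyl axial, iodo axial, methoxy axial): E = 2.84 kcal/mol.
Chair II (ethyl equatorial, iodo equatorial, methoxy equatorial): E = 0.00 kcal/mol.
Chair II is the more stable (lower-energy) conformer, and in that chair the methoxy group is equatorial.

equatorial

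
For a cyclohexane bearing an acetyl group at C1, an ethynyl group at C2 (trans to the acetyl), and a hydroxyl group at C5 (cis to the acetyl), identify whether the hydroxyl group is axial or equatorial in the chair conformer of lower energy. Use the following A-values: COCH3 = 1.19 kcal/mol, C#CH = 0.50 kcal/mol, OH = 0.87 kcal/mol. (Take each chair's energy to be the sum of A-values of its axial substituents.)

equatorial

Chair I (acetyl axial, ethynyl axial, hydroxyl axial): E = 2.56 kcal/mol.
Chair II (acetyl equatorial, ethynyl equatorial, hydroxyl equatorial): E = 0.00 kcal/mol.
Chair II is the more stable (lower-energy) conformer, and in that chair the hydroxyl group is equatorial.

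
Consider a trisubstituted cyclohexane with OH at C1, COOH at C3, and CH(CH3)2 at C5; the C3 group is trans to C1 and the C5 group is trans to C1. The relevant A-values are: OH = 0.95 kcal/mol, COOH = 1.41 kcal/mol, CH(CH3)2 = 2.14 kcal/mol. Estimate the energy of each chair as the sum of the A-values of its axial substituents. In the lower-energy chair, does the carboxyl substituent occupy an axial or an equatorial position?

Chair I (hydroxyl axial, carboxyl equatorial, isopropyl equatorial): E = 0.95 kcal/mol.
Chair II (hydroxyl equatorial, carboxyl axial, isopropyl axial): E = 3.55 kcal/mol.
Chair I is the more stable (lower-energy) conformer, and in that chair the carboxyl group is equatorial.

equatorial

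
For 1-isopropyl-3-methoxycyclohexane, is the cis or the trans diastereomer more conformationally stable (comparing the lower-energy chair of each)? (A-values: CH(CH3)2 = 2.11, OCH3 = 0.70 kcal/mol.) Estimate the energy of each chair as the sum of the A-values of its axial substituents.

cis

At 1,3 positions (parity same): cis → (e,e or a,a); trans → (a,e or e,a).
Best chair for cis: E = 0.00 kcal/mol; best chair for trans: E = 0.70 kcal/mol.
The cis isomer is lower by 0.70 kcal/mol.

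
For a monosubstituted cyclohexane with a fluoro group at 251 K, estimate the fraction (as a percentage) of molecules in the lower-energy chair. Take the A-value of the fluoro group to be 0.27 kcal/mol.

63.2%

One chair has the fluoro group axial (E = 0.27 kcal/mol) and the other has it equatorial (E = 0).
ΔG = 0.27 kcal/mol between the two chairs.
K = exp(ΔG/RT) with R = 1.987×10⁻³ kcal mol⁻¹ K⁻¹ and T = 251 K gives K ≈ 1.72.
Fraction in the lower-energy chair = K/(K+1) = 63.2%.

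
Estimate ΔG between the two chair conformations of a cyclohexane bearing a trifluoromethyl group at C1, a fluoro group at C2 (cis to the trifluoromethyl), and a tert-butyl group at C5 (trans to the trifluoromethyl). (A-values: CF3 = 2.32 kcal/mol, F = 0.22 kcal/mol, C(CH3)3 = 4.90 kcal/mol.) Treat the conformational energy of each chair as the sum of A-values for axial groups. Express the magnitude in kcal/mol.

Chair I (trifluoromethyl axial, fluoro equatorial, tert-butyl equatorial): E = 2.32 kcal/mol.
Chair II (trifluoromethyl equatorial, fluoro axial, tert-butyl axial): E = 5.12 kcal/mol.
ΔE = 5.12 − 2.32 = 2.80 kcal/mol; chair I is more stable.

2.80 kcal/mol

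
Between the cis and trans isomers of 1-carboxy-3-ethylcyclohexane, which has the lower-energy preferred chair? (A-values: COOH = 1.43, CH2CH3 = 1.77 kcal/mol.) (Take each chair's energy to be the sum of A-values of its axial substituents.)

At 1,3 positions (parity same): cis → (e,e or a,a); trans → (a,e or e,a).
Best chair for cis: E = 0.00 kcal/mol; best chair for trans: E = 1.43 kcal/mol.
The cis isomer is lower by 1.43 kcal/mol.

cis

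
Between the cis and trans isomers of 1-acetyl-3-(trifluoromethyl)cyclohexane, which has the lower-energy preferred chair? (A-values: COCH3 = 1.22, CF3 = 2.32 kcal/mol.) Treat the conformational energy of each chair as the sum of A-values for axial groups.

At 1,3 positions (parity same): cis → (e,e or a,a); trans → (a,e or e,a).
Best chair for cis: E = 0.00 kcal/mol; best chair for trans: E = 1.22 kcal/mol.
The cis isomer is lower by 1.22 kcal/mol.

cis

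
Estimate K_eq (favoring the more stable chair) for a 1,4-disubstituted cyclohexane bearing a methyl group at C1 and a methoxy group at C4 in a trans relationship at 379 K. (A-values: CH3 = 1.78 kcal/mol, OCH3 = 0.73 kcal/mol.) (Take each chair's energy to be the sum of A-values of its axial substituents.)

K ≈ 28.0

C1 and C4 have opposite parity, so for the trans isomer the two substituents are e,e in one chair and a,a in the other.
Chair I (methyl axial, methoxy axial): E = 2.51 kcal/mol; chair II (methyl equatorial, methoxy equatorial): E = 0.00 kcal/mol.
ΔG = 2.51 kcal/mol between the two chairs.
K = exp(ΔG/RT) with R = 1.987×10⁻³ kcal mol⁻¹ K⁻¹ and T = 379 K gives K ≈ 28.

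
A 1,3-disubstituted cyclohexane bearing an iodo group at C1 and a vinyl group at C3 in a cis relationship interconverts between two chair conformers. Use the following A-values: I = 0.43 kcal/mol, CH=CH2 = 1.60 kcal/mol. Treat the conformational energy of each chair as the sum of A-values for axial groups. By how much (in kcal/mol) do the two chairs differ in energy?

C1 and C3 have the same parity, so for the cis isomer the two substituents are e,e in one chair and a,a in the other.
Chair I (iodo axial, vinyl axial): E = 2.03 kcal/mol.
Chair II (iodo equatorial, vinyl equatorial): E = 0.00 kcal/mol.
ΔE = 2.03 − 0.00 = 2.03 kcal/mol; chair II is more stable.

2.03 kcal/mol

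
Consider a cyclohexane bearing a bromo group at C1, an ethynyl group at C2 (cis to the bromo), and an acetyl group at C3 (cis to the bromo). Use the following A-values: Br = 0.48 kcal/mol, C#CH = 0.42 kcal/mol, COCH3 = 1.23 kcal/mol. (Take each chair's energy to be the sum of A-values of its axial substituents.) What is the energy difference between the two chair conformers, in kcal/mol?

1.29 kcal/mol

Chair I (bromo axial, ethynyl equatorial, acetyl axial): E = 1.71 kcal/mol.
Chair II (bromo equatorial, ethynyl axial, acetyl equatorial): E = 0.42 kcal/mol.
ΔE = 1.71 − 0.42 = 1.29 kcal/mol; chair II is more stable.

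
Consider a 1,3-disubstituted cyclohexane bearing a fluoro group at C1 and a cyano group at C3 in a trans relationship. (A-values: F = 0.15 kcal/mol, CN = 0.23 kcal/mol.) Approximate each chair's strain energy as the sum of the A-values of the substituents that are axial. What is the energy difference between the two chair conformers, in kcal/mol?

C1 and C3 have the same parity, so for the trans isomer the two substituents are one axial and one equatorial in each chair.
Chair I (fluoro axial, cyano equatorial): E = 0.15 kcal/mol.
Chair II (fluoro equatorial, cyano axial): E = 0.23 kcal/mol.
ΔE = 0.23 − 0.15 = 0.08 kcal/mol; chair I is more stable.

0.08 kcal/mol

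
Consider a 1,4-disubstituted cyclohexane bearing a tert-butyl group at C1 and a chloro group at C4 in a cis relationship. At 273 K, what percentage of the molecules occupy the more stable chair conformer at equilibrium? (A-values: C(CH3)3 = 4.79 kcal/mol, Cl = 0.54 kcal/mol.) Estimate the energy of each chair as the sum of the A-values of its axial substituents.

C1 and C4 have opposite parity, so for the cis isomer the two substituents are one axial and one equatorial in each chair.
Chair I (tert-butyl axial, chloro equatorial): E = 4.79 kcal/mol; chair II (tert-butyl equatorial, chloro axial): E = 0.54 kcal/mol.
ΔG = 4.25 kcal/mol between the two chairs.
K = exp(ΔG/RT) with R = 1.987×10⁻³ kcal mol⁻¹ K⁻¹ and T = 273 K gives K ≈ 2.53e+03.
Fraction in the lower-energy chair = K/(K+1) = 100.0%.

100.0%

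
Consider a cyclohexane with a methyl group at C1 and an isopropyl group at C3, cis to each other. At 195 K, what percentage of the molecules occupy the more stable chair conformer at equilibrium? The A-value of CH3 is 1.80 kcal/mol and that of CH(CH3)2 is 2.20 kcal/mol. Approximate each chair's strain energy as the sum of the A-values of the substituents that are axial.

100.0%

C1 and C3 have the same parity, so for the cis isomer the two substituents are e,e in one chair and a,a in the other.
Chair I (methyl axial, isopropyl axial): E = 4.00 kcal/mol; chair II (methyl equatorial, isopropyl equatorial): E = 0.00 kcal/mol.
ΔG = 4.00 kcal/mol between the two chairs.
K = exp(ΔG/RT) with R = 1.987×10⁻³ kcal mol⁻¹ K⁻¹ and T = 195 K gives K ≈ 3.04e+04.
Fraction in the lower-energy chair = K/(K+1) = 100.0%.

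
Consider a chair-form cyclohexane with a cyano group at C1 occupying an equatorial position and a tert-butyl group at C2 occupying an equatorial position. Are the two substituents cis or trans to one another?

trans

C1 and C2 have opposite parity, so their axial bonds point in opposite directions.
With opposite-parity carbons, two substituents on the same face are one axial and one equatorial; opposite faces give both axial or both equatorial.
Here the groups are equatorial/equatorial → opposite face → trans.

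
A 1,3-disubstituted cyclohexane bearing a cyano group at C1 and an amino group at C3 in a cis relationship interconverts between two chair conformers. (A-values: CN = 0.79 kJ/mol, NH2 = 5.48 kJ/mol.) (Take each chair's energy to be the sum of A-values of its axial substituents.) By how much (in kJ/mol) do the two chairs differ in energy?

C1 and C3 have the same parity, so for the cis isomer the two substituents are e,e in one chair and a,a in the other.
Chair I (cyano axial, amino axial): E = 6.27 kJ/mol.
Chair II (cyano equatorial, amino equatorial): E = 0.00 kJ/mol.
ΔE = 6.27 − 0.00 = 6.27 kJ/mol; chair II is more stable.

6.27 kJ/mol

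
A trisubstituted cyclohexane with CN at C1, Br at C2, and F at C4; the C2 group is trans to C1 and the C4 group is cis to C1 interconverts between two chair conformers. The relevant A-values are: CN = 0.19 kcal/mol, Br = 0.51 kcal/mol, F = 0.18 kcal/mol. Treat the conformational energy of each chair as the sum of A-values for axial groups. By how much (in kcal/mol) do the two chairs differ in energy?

Chair I (cyano axial, bromo axial, fluoro equatorial): E = 0.70 kcal/mol.
Chair II (cyano equatorial, bromo equatorial, fluoro axial): E = 0.18 kcal/mol.
ΔE = 0.70 − 0.18 = 0.52 kcal/mol; chair II is more stable.

0.52 kcal/mol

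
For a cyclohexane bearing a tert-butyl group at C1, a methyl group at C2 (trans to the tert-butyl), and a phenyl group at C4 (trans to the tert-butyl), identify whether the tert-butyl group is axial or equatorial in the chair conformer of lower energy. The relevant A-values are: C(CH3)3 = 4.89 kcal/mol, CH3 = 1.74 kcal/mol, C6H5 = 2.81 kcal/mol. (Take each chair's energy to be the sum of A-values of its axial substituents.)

Chair I (tert-butyl axial, methyl axial, phenyl axial): E = 9.44 kcal/mol.
Chair II (tert-butyl equatorial, methyl equatorial, phenyl equatorial): E = 0.00 kcal/mol.
Chair II is the more stable (lower-energy) conformer, and in that chair the tert-butyl group is equatorial.

equatorial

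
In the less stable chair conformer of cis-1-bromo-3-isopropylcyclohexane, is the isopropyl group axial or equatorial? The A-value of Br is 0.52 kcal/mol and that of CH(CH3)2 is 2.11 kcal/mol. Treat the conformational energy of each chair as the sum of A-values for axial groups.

C1 and C3 have the same parity, so for the cis isomer the two substituents are e,e in one chair and a,a in the other.
Chair I (bromo axial, isopropyl axial): E = 2.63 kcal/mol.
Chair II (bromo equatorial, isopropyl equatorial): E = 0.00 kcal/mol.
Chair I is the less stable (higher-energy) conformer, and in that chair the isopropyl group is axial.

axial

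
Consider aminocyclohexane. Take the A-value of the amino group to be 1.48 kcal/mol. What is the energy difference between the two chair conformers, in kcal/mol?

1.48 kcal/mol

A monosubstituted cyclohexane has one chair with the amino group axial (E = A = 1.48 kcal/mol) and one with it equatorial (E = 0).
ΔE = 1.48 − 0 = 1.48 kcal/mol.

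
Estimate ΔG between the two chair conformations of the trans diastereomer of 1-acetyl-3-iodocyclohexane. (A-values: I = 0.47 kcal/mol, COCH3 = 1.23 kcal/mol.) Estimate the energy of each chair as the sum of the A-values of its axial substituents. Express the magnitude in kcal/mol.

0.76 kcal/mol

C1 and C3 have the same parity, so for the trans isomer the two substituents are one axial and one equatorial in each chair.
Chair I (iodo axial, acetyl equatorial): E = 0.47 kcal/mol.
Chair II (iodo equatorial, acetyl axial): E = 1.23 kcal/mol.
ΔE = 1.23 − 0.47 = 0.76 kcal/mol; chair I is more stable.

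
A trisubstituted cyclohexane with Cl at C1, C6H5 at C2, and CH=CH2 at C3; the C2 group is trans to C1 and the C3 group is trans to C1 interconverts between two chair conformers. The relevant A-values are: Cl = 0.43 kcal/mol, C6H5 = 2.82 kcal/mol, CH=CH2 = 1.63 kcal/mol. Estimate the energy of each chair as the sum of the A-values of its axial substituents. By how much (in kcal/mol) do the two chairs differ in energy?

1.62 kcal/mol

Chair I (chloro axial, phenyl axial, vinyl equatorial): E = 3.25 kcal/mol.
Chair II (chloro equatorial, phenyl equatorial, vinyl axial): E = 1.63 kcal/mol.
ΔE = 3.25 − 1.63 = 1.62 kcal/mol; chair II is more stable.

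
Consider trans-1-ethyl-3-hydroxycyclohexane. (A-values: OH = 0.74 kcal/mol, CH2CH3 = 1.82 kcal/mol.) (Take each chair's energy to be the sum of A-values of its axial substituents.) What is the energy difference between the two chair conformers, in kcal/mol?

C1 and C3 have the same parity, so for the trans isomer the two substituents are one axial and one equatorial in each chair.
Chair I (hydroxyl axial, ethyl equatorial): E = 0.74 kcal/mol.
Chair II (hydroxyl equatorial, ethyl axial): E = 1.82 kcal/mol.
ΔE = 1.82 − 0.74 = 1.08 kcal/mol; chair I is more stable.

1.08 kcal/mol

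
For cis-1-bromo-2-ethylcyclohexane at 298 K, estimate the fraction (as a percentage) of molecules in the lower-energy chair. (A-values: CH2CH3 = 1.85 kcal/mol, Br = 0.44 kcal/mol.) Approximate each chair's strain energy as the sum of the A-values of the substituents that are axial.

C1 and C2 have opposite parity, so for the cis isomer the two substituents are one axial and one equatorial in each chair.
Chair I (ethyl axial, bromo equatorial): E = 1.85 kcal/mol; chair II (ethyl equatorial, bromo axial): E = 0.44 kcal/mol.
ΔG = 1.41 kcal/mol between the two chairs.
K = exp(ΔG/RT) with R = 1.987×10⁻³ kcal mol⁻¹ K⁻¹ and T = 298 K gives K ≈ 10.8.
Fraction in the lower-energy chair = K/(K+1) = 91.5%.

91.5%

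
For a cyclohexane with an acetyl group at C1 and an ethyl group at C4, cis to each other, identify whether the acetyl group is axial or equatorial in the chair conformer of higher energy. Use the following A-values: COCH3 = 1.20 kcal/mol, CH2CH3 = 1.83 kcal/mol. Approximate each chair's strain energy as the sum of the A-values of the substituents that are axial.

C1 and C4 have opposite parity, so for the cis isomer the two substituents are one axial and one equatorial in each chair.
Chair I (acetyl axial, ethyl equatorial): E = 1.20 kcal/mol.
Chair II (acetyl equatorial, ethyl axial): E = 1.83 kcal/mol.
Chair II is the less stable (higher-energy) conformer, and in that chair the acetyl group is equatorial.

equatorial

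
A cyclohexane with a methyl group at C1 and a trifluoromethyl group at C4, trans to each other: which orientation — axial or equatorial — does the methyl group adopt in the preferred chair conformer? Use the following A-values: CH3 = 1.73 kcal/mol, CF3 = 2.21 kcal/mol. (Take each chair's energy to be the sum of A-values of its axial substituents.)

equatorial

C1 and C4 have opposite parity, so for the trans isomer the two substituents are e,e in one chair and a,a in the other.
Chair I (methyl axial, trifluoromethyl axial): E = 3.94 kcal/mol.
Chair II (methyl equatorial, trifluoromethyl equatorial): E = 0.00 kcal/mol.
Chair II is the more stable (lower-energy) conformer, and in that chair the methyl group is equatorial.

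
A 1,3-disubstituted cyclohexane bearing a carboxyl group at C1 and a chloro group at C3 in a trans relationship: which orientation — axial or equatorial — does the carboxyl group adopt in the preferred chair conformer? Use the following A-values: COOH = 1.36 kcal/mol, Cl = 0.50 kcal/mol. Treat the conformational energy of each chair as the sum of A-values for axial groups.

equatorial

C1 and C3 have the same parity, so for the trans isomer the two substituents are one axial and one equatorial in each chair.
Chair I (carboxyl axial, chloro equatorial): E = 1.36 kcal/mol.
Chair II (carboxyl equatorial, chloro axial): E = 0.50 kcal/mol.
Chair II is the more stable (lower-energy) conformer, and in that chair the carboxyl group is equatorial.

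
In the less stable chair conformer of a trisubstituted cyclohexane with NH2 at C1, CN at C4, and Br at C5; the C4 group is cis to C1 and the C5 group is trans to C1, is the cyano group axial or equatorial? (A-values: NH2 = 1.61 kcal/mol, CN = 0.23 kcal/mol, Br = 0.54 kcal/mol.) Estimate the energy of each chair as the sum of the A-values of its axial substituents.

Chair I (amino axial, cyano equatorial, bromo equatorial): E = 1.61 kcal/mol.
Chair II (amino equatorial, cyano axial, bromo axial): E = 0.77 kcal/mol.
Chair I is the less stable (higher-energy) conformer, and in that chair the cyano group is equatorial.

equatorial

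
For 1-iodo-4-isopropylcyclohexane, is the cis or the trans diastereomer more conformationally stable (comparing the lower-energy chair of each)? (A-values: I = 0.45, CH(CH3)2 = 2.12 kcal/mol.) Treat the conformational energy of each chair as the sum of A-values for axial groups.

At 1,4 positions (parity opposite): cis → (a,e or e,a); trans → (e,e or a,a).
Best chair for cis: E = 0.45 kcal/mol; best chair for trans: E = 0.00 kcal/mol.
The trans isomer is lower by 0.45 kcal/mol.

trans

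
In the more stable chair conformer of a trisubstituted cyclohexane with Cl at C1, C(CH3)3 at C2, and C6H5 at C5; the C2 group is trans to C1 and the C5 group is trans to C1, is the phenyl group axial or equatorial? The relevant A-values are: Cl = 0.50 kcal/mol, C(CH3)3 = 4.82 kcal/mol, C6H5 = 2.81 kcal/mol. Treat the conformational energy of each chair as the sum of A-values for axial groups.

Chair I (chloro axial, tert-butyl axial, phenyl equatorial): E = 5.32 kcal/mol.
Chair II (chloro equatorial, tert-butyl equatorial, phenyl axial): E = 2.81 kcal/mol.
Chair II is the more stable (lower-energy) conformer, and in that chair the phenyl group is axial.

axial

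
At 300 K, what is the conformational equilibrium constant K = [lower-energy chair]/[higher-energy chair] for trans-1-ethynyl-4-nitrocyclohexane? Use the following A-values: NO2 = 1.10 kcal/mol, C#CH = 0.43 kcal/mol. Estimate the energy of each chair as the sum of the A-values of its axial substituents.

K ≈ 13.0

C1 and C4 have opposite parity, so for the trans isomer the two substituents are e,e in one chair and a,a in the other.
Chair I (nitro axial, ethynyl axial): E = 1.53 kcal/mol; chair II (nitro equatorial, ethynyl equatorial): E = 0.00 kcal/mol.
ΔG = 1.53 kcal/mol between the two chairs.
K = exp(ΔG/RT) with R = 1.987×10⁻³ kcal mol⁻¹ K⁻¹ and T = 300 K gives K ≈ 13.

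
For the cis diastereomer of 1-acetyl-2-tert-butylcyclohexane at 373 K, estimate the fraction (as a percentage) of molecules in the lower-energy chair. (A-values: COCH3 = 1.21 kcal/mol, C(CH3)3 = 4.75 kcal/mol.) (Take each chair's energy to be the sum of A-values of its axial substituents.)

C1 and C2 have opposite parity, so for the cis isomer the two substituents are one axial and one equatorial in each chair.
Chair I (acetyl axial, tert-butyl equatorial): E = 1.21 kcal/mol; chair II (acetyl equatorial, tert-butyl axial): E = 4.75 kcal/mol.
ΔG = 3.54 kcal/mol between the two chairs.
K = exp(ΔG/RT) with R = 1.987×10⁻³ kcal mol⁻¹ K⁻¹ and T = 373 K gives K ≈ 119.
Fraction in the lower-energy chair = K/(K+1) = 99.2%.

99.2%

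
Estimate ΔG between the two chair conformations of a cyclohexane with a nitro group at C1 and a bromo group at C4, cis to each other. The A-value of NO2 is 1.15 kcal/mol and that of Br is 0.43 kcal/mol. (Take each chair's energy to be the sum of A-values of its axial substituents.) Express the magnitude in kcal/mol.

0.72 kcal/mol

C1 and C4 have opposite parity, so for the cis isomer the two substituents are one axial and one equatorial in each chair.
Chair I (nitro axial, bromo equatorial): E = 1.15 kcal/mol.
Chair II (nitro equatorial, bromo axial): E = 0.43 kcal/mol.
ΔE = 1.15 − 0.43 = 0.72 kcal/mol; chair II is more stable.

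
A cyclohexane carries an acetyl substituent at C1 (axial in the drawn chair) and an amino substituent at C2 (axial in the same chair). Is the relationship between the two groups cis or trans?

trans

C1 and C2 have opposite parity, so their axial bonds point in opposite directions.
With opposite-parity carbons, two substituents on the same face are one axial and one equatorial; opposite faces give both axial or both equatorial.
Here the groups are axial/axial → opposite face → trans.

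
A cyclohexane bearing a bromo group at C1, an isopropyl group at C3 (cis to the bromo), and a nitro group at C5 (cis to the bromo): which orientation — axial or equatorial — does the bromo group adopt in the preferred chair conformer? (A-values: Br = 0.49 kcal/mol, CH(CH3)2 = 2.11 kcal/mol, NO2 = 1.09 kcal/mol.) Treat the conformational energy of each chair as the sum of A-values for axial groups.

equatorial

Chair I (bromo axial, isopropyl axial, nitro axial): E = 3.69 kcal/mol.
Chair II (bromo equatorial, isopropyl equatorial, nitro equatorial): E = 0.00 kcal/mol.
Chair II is the more stable (lower-energy) conformer, and in that chair the bromo group is equatorial.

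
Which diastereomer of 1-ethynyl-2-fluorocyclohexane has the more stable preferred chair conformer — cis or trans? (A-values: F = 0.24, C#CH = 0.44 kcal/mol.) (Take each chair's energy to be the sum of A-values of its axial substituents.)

trans

At 1,2 positions (parity opposite): cis → (a,e or e,a); trans → (e,e or a,a).
Best chair for cis: E = 0.24 kcal/mol; best chair for trans: E = 0.00 kcal/mol.
The trans isomer is lower by 0.24 kcal/mol.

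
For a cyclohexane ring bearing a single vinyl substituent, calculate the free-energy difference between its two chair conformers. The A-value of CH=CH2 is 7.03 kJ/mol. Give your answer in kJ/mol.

7.03 kJ/mol

A monosubstituted cyclohexane has one chair with the vinyl group axial (E = A = 7.03 kJ/mol) and one with it equatorial (E = 0).
ΔE = 7.03 − 0 = 7.03 kJ/mol.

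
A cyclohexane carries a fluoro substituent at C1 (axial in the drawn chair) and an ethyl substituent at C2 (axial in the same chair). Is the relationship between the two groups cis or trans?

trans

C1 and C2 have opposite parity, so their axial bonds point in opposite directions.
With opposite-parity carbons, two substituents on the same face are one axial and one equatorial; opposite faces give both axial or both equatorial.
Here the groups are axial/axial → opposite face → trans.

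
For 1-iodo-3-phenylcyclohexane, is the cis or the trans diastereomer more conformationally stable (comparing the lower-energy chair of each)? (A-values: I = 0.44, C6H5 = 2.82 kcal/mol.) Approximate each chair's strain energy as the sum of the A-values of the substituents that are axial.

cis

At 1,3 positions (parity same): cis → (e,e or a,a); trans → (a,e or e,a).
Best chair for cis: E = 0.00 kcal/mol; best chair for trans: E = 0.44 kcal/mol.
The cis isomer is lower by 0.44 kcal/mol.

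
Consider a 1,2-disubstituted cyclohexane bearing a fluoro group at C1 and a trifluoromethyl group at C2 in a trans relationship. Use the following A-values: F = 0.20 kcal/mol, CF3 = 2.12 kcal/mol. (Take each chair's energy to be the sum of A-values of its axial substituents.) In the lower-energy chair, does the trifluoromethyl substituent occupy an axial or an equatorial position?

C1 and C2 have opposite parity, so for the trans isomer the two substituents are e,e in one chair and a,a in the other.
Chair I (fluoro axial, trifluoromethyl axial): E = 2.32 kcal/mol.
Chair II (fluoro equatorial, trifluoromethyl equatorial): E = 0.00 kcal/mol.
Chair II is the more stable (lower-energy) conformer, and in that chair the trifluoromethyl group is equatorial.

equatorial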